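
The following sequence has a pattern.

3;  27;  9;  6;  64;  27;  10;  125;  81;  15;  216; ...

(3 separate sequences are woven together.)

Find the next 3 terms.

243, 21, 343

The terms cycle through 3 interleaved subsequences.
Track A: 3, 6, 10, 15. Triangular numbers starting at T_2.
Track B: 27, 64, 125, 216. Perfect cubes starting at 3³.
Track C: 9, 27, 81. Powers of 3.
The 12th slot belongs to track C; its 4th term is 243.
Term 13 comes from track A (its 5th entry): 21.
Position 14 → track B, term 5 = 343.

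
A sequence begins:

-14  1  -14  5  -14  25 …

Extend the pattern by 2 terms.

The terms cycle through 2 interleaved subsequences.
Track A = -14, -14, -14: always -14.
Track B = 1, 5, 25: powers 5^0, 5^1, 5^2, ….
The 7th slot belongs to track A; its 4th term is -14.
Term 8 comes from track B (its 4th entry): 125.

-14, 125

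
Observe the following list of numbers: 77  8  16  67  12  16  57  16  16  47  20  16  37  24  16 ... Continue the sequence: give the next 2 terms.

Taking every 3rd term gives 3 separate tracks.
Subsequence A: 77, 67, 57, 47, 37 (subtracting 10 each time).
Subsequence B: 8, 12, 16, 20, 24 (adding 4 each time).
Subsequence C: 16, 16, 16, 16, 16 (constant 16).
Term 16 comes from subsequence A (its 6th entry): 27.
Position 17 → subsequence B, term 6 = 28.

27, 28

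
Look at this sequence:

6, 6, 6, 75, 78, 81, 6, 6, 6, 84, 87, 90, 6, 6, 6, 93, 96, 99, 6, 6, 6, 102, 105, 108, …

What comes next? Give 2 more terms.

6, 6

Reading positions in blocks of 6 reveals the pattern AAABBB — 2 tracks woven together.
Track A is 6, 6, 6, 6, 6, 6, 6, 6, 6, 6, 6, 6, which is the constant sequence 6.
Track B is 75, 78, 81, 84, 87, 90, 93, 96, 99, 102, 105, 108, which is arithmetic, step +3.
Position 25 → track A, term 13 = 6.
Term 26 comes from track A (its 14th entry): 6.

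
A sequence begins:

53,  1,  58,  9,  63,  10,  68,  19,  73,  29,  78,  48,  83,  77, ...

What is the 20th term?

327

Split by position mod 2 into 2 tracks.
Track A: 53, 58, 63, 68, 73, 78, 83 (arithmetic, step +5).
Track B: 1, 9, 10, 19, 29, 48, 77 (each term equals the sum of the previous two).
Term 20 comes from track B (its 10th entry): 327.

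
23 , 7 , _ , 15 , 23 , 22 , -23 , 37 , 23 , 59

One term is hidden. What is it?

-23

Taking every 2nd term gives 2 separate tracks.
Subsequence A: 23, ?, 23, -23, 23 — the oscillation 23·(−1)^(n+1).
Subsequence B: 7, 15, 22, 37, 59 — a Fibonacci-like recurrence a_n = a_{n-1} + a_{n-2}.
Filling subsequence A at index 2 by its rule yields -23.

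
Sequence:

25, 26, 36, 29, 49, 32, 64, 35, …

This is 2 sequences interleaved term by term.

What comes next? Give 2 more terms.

Split by position mod 2 into 2 tracks.
Track A: 25, 36, 49, 64 — perfect squares starting at 5².
Track B: 26, 29, 32, 35 — arithmetic with common difference +3.
Position 9 → track A, term 5 = 81.
Term 10 comes from track B (its 5th entry): 38.

81, 38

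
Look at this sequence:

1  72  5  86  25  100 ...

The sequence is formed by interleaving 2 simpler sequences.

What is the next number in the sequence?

Odd-indexed and even-indexed terms follow separate rules.
Stream A: 1, 5, 25 — geometric, ×5 each step.
Stream B: 72, 86, 100 — arithmetic with common difference +14.
Position 7 → stream A, term 4 = 125.

125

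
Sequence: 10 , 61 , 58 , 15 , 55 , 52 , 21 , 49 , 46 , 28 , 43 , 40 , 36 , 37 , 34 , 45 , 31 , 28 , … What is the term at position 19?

Reading positions in blocks of 3 reveals the pattern ABB — 2 tracks woven together.
Track A is 10, 15, 21, 28, 36, 45, which is the triangular numbers T_4, T_5, ….
Track B is 61, 58, 55, 52, 49, 46, 43, 40, 37, 34, 31, 28, which is arithmetic, step −3.
The 19th slot belongs to track A; its 7th term is 55.

55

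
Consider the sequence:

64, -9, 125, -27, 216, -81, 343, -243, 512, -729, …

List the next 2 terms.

Odd-indexed and even-indexed terms follow separate rules.
Track A is 64, 125, 216, 343, 512, which is perfect cubes starting at 4³.
Track B is -9, -27, -81, -243, -729, which is geometric, ×3 each step.
Term 11 comes from track A (its 6th entry): 729.
The 12th slot belongs to track B; its 6th term is -2187.

729, -2187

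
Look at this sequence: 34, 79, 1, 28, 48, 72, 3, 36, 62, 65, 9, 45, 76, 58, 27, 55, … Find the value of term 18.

The terms cycle through 4 interleaved subsequences.
Track A is 34, 48, 62, 76, which is arithmetic, step +14.
Track B is 79, 72, 65, 58, which is linear: a_n = 86 − 7·n.
Track C is 1, 3, 9, 27, which is multiplying by 3 each time.
Track D is 28, 36, 45, 55, which is the triangular numbers T_7, T_8, ….
Position 18 → track B, term 5 = 51.

51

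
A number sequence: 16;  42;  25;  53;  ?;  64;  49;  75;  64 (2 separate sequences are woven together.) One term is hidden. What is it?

Positions 1, 3, 5, … form one subsequence and positions 2, 4, 6, … form another.
Track A is 16, 25, ?, 49, 64, which is perfect squares starting at 4².
Track B is 42, 53, 64, 75, which is linear: a_n = 31 + 11·n.
Filling track A at index 3 by its rule yields 36.

36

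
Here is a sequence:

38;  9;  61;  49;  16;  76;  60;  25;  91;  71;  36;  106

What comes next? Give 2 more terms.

Taking every 3rd term gives 3 separate tracks.
Subsequence A = 38, 49, 60, 71: arithmetic with common difference +11.
Subsequence B = 9, 16, 25, 36: perfect squares starting at 3².
Subsequence C = 61, 76, 91, 106: adding 15 each time.
The 13th slot belongs to subsequence A; its 5th term is 82.
Term 14 comes from subsequence B (its 5th entry): 49.

82, 49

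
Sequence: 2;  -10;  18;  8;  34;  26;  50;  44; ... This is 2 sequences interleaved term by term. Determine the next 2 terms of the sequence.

66, 62

Odd-indexed and even-indexed terms follow separate rules.
Track A: 2, 18, 34, 50 (adding 16 each time).
Track B: -10, 8, 26, 44 (adding 18 each time).
Term 9 comes from track A (its 5th entry): 66.
Term 10 comes from track B (its 5th entry): 62.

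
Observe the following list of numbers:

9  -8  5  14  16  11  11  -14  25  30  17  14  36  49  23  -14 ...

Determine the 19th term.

Split by position mod 4 into 4 tracks.
Track A is 9, 16, 25, 36, which is perfect squares starting at 3².
Track B is -8, 11, 30, 49, which is arithmetic, step +19.
Track C is 5, 11, 17, 23, which is arithmetic, step +6.
Track D is 14, -14, 14, -14, which is the oscillation 14·(−1)^(n+1).
Position 19 → track C, term 5 = 29.

29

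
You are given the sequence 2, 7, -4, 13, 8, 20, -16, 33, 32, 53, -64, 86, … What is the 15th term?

Odd-indexed and even-indexed terms follow separate rules.
Subsequence A: 2, -4, 8, -16, 32, -64 — multiplying by -2 each time.
Subsequence B: 7, 13, 20, 33, 53, 86 — Fibonacci-style (each term is the sum of the two before it).
Term 15 comes from subsequence A (its 8th entry): -256.

-256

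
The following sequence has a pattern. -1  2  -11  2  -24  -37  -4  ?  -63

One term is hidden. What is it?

-50

The slot pattern repeats as ABB (period 3), so there are 2 interleaved tracks.
Track A: -1, 2, -4. Geometric with ratio -2.
Track B: 2, -11, -24, -37, ?, -63. Linear: a_n = 15 − 13·n.
So the missing entry in track B is -50.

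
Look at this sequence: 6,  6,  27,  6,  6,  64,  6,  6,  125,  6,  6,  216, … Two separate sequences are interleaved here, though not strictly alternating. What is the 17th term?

6

The slot pattern repeats as AAB (period 3), so there are 2 interleaved tracks.
Subsequence A: 6, 6, 6, 6, 6, 6, 6, 6. The constant sequence 6.
Subsequence B: 27, 64, 125, 216. Consecutive cubes n³ from n = 3.
Term 17 comes from subsequence A (its 12th entry): 6.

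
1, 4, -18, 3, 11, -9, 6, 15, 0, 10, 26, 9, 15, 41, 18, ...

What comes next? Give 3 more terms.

21, 67, 27

Taking every 3rd term gives 3 separate tracks.
Track A = 1, 3, 6, 10, 15: triangular numbers starting at T_1.
Track B = 4, 11, 15, 26, 41: each term equals the sum of the previous two.
Track C = -18, -9, 0, 9, 18: adding 9 each time.
Position 16 falls in track A as its term 6, giving 21.
Term 17 comes from track B (its 6th entry): 67.
Position 18 falls in track C as its term 6, giving 27.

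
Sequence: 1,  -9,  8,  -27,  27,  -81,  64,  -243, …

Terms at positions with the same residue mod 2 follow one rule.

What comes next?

Taking every 2nd term gives 2 separate tracks.
Track A: 1, 8, 27, 64 (consecutive cubes n³ from n = 1).
Track B: -9, -27, -81, -243 (a geometric progression (common ratio 3)).
Term 9 comes from track A (its 5th entry): 125.

125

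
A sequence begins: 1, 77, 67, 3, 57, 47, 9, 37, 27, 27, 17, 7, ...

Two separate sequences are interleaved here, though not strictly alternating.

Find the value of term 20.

-43

Reading positions in blocks of 3 reveals the pattern ABB — 2 tracks woven together.
Track A: 1, 3, 9, 27. Successive powers of 3.
Track B: 77, 67, 57, 47, 37, 27, 17, 7. Arithmetic with common difference −10.
Term 20 comes from track B (its 13th entry): -43.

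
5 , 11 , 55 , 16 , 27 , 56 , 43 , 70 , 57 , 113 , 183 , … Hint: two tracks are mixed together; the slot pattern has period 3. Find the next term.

Positions follow the repeating pattern AAB; grouping by letter gives 2 tracks.
Track A = 5, 11, 16, 27, 43, 70, 113, 183: a Fibonacci-like recurrence a_n = a_{n-1} + a_{n-2}.
Track B = 55, 56, 57: adding 1 each time.
Position 12 → track B, term 4 = 58.

58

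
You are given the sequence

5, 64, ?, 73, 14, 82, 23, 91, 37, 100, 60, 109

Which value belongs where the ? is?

The terms cycle through 2 interleaved subsequences.
Track A: 5, ?, 14, 23, 37, 60 (Fibonacci-style (each term is the sum of the two before it)).
Track B: 64, 73, 82, 91, 100, 109 (arithmetic, step +9).
So the missing entry in track A is 9.

9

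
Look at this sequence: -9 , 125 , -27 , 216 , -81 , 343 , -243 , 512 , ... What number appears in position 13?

-6561

Positions 1, 3, 5, … form one subsequence and positions 2, 4, 6, … form another.
Stream A = -9, -27, -81, -243: a geometric progression (common ratio 3).
Stream B = 125, 216, 343, 512: perfect cubes starting at 5³.
The 13th slot belongs to stream A; its 7th term is -6561.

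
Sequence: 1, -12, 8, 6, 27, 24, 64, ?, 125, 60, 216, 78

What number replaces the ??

42

Taking every 2nd term gives 2 separate tracks.
Subsequence A: 1, 8, 27, 64, 125, 216 (the cubes 1³, 2³, 3³, …).
Subsequence B: -12, 6, 24, ?, 60, 78 (linear: a_n = -30 + 18·n).
Filling subsequence B at index 4 by its rule yields 42.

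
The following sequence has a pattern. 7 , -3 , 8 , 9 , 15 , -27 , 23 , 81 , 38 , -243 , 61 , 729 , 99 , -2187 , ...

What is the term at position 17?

259

The terms cycle through 2 interleaved subsequences.
Track A: 7, 8, 15, 23, 38, 61, 99. A Fibonacci-like recurrence a_n = a_{n-1} + a_{n-2}.
Track B: -3, 9, -27, 81, -243, 729, -2187. Geometric with ratio -3.
Term 17 comes from track A (its 9th entry): 259.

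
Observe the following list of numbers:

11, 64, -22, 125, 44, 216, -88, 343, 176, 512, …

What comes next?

The terms cycle through 2 interleaved subsequences.
Track A: 11, -22, 44, -88, 176. Geometric with ratio -2.
Track B: 64, 125, 216, 343, 512. Consecutive cubes n³ from n = 4.
The 11th slot belongs to track A; its 6th term is -352.

-352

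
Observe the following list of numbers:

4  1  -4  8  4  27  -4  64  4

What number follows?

Split by position mod 2 into 2 tracks.
Stream A: 4, -4, 4, -4, 4 (the oscillation 4·(−1)^(n+1)).
Stream B: 1, 8, 27, 64 (consecutive cubes n³ from n = 1).
Term 10 comes from stream B (its 5th entry): 125.

125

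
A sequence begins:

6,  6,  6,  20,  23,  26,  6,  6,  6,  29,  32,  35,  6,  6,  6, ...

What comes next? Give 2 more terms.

38, 41

Reading positions in blocks of 6 reveals the pattern AAABBB — 2 tracks woven together.
Track A is 6, 6, 6, 6, 6, 6, 6, 6, 6, which is the constant sequence 6.
Track B is 20, 23, 26, 29, 32, 35, which is linear: a_n = 17 + 3·n.
Position 16 falls in track B as its term 7, giving 38.
Position 17 → track B, term 8 = 41.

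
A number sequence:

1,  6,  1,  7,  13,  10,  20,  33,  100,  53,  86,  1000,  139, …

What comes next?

The slot pattern repeats as AAB (period 3), so there are 2 interleaved tracks.
Subsequence A is 1, 6, 7, 13, 20, 33, 53, 86, 139, which is Fibonacci-style (each term is the sum of the two before it).
Subsequence B is 1, 10, 100, 1000, which is powers 10^0, 10^1, 10^2, ….
The 14th slot belongs to subsequence A; its 10th term is 225.

225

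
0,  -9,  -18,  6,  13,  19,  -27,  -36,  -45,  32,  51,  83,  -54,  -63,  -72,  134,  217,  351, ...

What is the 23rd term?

919

Positions follow the repeating pattern AAABBB; grouping by letter gives 2 tracks.
Stream A = 0, -9, -18, -27, -36, -45, -54, -63, -72: linear: a_n = 9 − 9·n.
Stream B = 6, 13, 19, 32, 51, 83, 134, 217, 351: Fibonacci-style (each term is the sum of the two before it).
Position 23 → stream B, term 11 = 919.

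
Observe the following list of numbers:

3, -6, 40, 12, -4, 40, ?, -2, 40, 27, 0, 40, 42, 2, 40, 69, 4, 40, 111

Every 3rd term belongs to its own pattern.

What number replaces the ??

15

Taking every 3rd term gives 3 separate tracks.
Stream A: 3, 12, ?, 27, 42, 69, 111 — each term equals the sum of the previous two.
Stream B: -6, -4, -2, 0, 2, 4 — arithmetic, step +2.
Stream C: 40, 40, 40, 40, 40, 40 — the constant sequence 40.
So the missing entry in stream A is 15.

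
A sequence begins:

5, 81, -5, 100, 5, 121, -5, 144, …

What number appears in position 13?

5

Positions 1, 3, 5, … form one subsequence and positions 2, 4, 6, … form another.
Track A: 5, -5, 5, -5 — the oscillation 5·(−1)^(n+1).
Track B: 81, 100, 121, 144 — consecutive squares n² from n = 9.
The 13th slot belongs to track A; its 7th term is 5.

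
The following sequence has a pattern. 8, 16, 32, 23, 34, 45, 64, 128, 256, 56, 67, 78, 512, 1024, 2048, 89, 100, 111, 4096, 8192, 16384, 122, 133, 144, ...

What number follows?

32768

The slot pattern repeats as AAABBB (period 6), so there are 2 interleaved tracks.
Track A: 8, 16, 32, 64, 128, 256, 512, 1024, 2048, 4096, 8192, 16384. Powers 2^3, 2^4, 2^5, ….
Track B: 23, 34, 45, 56, 67, 78, 89, 100, 111, 122, 133, 144. Adding 11 each time.
Position 25 falls in track A as its term 13, giving 32768.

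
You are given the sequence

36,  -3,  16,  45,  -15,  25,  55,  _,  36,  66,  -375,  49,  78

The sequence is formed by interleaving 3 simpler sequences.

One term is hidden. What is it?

-75

Taking every 3rd term gives 3 separate tracks.
Stream A: 36, 45, 55, 66, 78 — triangular numbers n(n+1)/2 for n = 8, 9, ….
Stream B: -3, -15, ?, -375 — a geometric progression (common ratio 5).
Stream C: 16, 25, 36, 49 — perfect squares starting at 4².
The gap is stream B's term 3; the rule gives -75.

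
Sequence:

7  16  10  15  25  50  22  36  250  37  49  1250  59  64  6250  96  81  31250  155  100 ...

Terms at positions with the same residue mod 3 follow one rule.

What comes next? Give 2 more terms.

Read the sequence 3 terms at a time; column i is its own pattern.
Stream A: 7, 15, 22, 37, 59, 96, 155. Fibonacci-style (each term is the sum of the two before it).
Stream B: 16, 25, 36, 49, 64, 81, 100. The squares 4², 5², 6², ….
Stream C: 10, 50, 250, 1250, 6250, 31250. A geometric progression (common ratio 5).
Position 21 → stream C, term 7 = 156250.
Position 22 falls in stream A as its term 8, giving 251.

156250, 251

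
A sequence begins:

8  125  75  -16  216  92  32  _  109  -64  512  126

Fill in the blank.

343

Taking every 3rd term gives 3 separate tracks.
Subsequence A: 8, -16, 32, -64 (geometric with ratio -2).
Subsequence B: 125, 216, ?, 512 (consecutive cubes n³ from n = 5).
Subsequence C: 75, 92, 109, 126 (arithmetic, step +17).
Subsequence B's pattern makes the blank 343.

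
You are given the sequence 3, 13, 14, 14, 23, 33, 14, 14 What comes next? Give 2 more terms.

43, 53

The slot pattern repeats as AABB (period 4), so there are 2 interleaved tracks.
Stream A: 3, 13, 23, 33 — adding 10 each time.
Stream B: 14, 14, 14, 14 — always 14.
Position 9 falls in stream A as its term 5, giving 43.
Position 10 falls in stream A as its term 6, giving 53.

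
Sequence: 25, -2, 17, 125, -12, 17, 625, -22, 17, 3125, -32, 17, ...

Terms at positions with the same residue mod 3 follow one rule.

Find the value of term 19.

390625

Split by position mod 3: positions 1, 4, 7, … form one track, and each other residue class forms its own.
Subsequence A: 25, 125, 625, 3125 (powers 5^2, 5^3, 5^4, …).
Subsequence B: -2, -12, -22, -32 (subtracting 10 each time).
Subsequence C: 17, 17, 17, 17 (the constant sequence 17).
Position 19 falls in subsequence A as its term 7, giving 390625.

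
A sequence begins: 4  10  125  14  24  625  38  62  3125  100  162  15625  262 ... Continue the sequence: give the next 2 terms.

424, 78125

The slot pattern repeats as AAB (period 3), so there are 2 interleaved tracks.
Track A: 4, 10, 14, 24, 38, 62, 100, 162, 262. Each term equals the sum of the previous two.
Track B: 125, 625, 3125, 15625. Powers 5^3, 5^4, 5^5, ….
The 14th slot belongs to track A; its 10th term is 424.
Position 15 → track B, term 5 = 78125.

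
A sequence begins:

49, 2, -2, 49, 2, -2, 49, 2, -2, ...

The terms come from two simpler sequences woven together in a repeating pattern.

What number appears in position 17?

2

Reading positions in blocks of 3 reveals the pattern ABB — 2 tracks woven together.
Subsequence A: 49, 49, 49 (constant 49).
Subsequence B: 2, -2, 2, -2, 2, -2 (oscillating between 2 and -2).
Term 17 comes from subsequence B (its 11th entry): 2.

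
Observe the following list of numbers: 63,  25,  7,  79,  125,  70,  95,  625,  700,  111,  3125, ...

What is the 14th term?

Taking every 3rd term gives 3 separate tracks.
Subsequence A is 63, 79, 95, 111, which is arithmetic with common difference +16.
Subsequence B is 25, 125, 625, 3125, which is powers of 5.
Subsequence C is 7, 70, 700, which is a geometric progression (common ratio 10).
Position 14 → subsequence B, term 5 = 15625.

15625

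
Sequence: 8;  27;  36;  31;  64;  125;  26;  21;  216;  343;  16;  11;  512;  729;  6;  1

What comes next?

Reading positions in blocks of 4 reveals the pattern AABB — 2 tracks woven together.
Track A: 8, 27, 64, 125, 216, 343, 512, 729 — perfect cubes starting at 2³.
Track B: 36, 31, 26, 21, 16, 11, 6, 1 — arithmetic with common difference −5.
Position 17 falls in track A as its term 9, giving 1000.

1000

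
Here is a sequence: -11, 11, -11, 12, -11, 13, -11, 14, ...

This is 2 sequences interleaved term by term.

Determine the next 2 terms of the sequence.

-11, 15

Taking every 2nd term gives 2 separate tracks.
Track A: -11, -11, -11, -11 (always -11).
Track B: 11, 12, 13, 14 (adding 1 each time).
Term 9 comes from track A (its 5th entry): -11.
Term 10 comes from track B (its 5th entry): 15.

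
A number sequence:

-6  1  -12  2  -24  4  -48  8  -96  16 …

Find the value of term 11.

Positions 1, 3, 5, … form one subsequence and positions 2, 4, 6, … form another.
Track A is -6, -12, -24, -48, -96, which is geometric with ratio 2.
Track B is 1, 2, 4, 8, 16, which is powers 2^0, 2^1, 2^2, ….
Position 11 falls in track A as its term 6, giving -192.

-192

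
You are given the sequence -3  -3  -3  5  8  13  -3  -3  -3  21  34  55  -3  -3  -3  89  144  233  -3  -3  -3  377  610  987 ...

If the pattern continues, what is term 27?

-3

Reading positions in blocks of 6 reveals the pattern AAABBB — 2 tracks woven together.
Track A = -3, -3, -3, -3, -3, -3, -3, -3, -3, -3, -3, -3: the constant sequence -3.
Track B = 5, 8, 13, 21, 34, 55, 89, 144, 233, 377, 610, 987: Fibonacci-style (each term is the sum of the two before it).
Position 27 → track A, term 15 = -3.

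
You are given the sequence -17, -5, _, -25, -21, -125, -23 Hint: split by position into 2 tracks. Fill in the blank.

Positions 1, 3, 5, … form one subsequence and positions 2, 4, 6, … form another.
Stream A: -17, ?, -21, -23 (subtracting 2 each time).
Stream B: -5, -25, -125 (geometric with ratio 5).
So the missing entry in stream A is -19.

-19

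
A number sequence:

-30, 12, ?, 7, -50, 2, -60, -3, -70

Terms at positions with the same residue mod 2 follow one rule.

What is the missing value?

Split by position mod 2 into 2 tracks.
Track A: -30, ?, -50, -60, -70 (arithmetic, step −10).
Track B: 12, 7, 2, -3 (arithmetic with common difference −5).
So the missing entry in track A is -40.

-40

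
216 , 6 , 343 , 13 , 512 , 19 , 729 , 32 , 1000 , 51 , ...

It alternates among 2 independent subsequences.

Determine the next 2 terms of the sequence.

Taking every 2nd term gives 2 separate tracks.
Subsequence A: 216, 343, 512, 729, 1000. Perfect cubes starting at 6³.
Subsequence B: 6, 13, 19, 32, 51. Each term equals the sum of the previous two.
Position 11 falls in subsequence A as its term 6, giving 1331.
Position 12 → subsequence B, term 6 = 83.

1331, 83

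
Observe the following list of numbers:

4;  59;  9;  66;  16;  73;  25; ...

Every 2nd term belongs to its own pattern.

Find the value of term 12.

94

The terms cycle through 2 interleaved subsequences.
Track A = 4, 9, 16, 25: consecutive squares n² from n = 2.
Track B = 59, 66, 73: arithmetic, step +7.
Position 12 falls in track B as its term 6, giving 94.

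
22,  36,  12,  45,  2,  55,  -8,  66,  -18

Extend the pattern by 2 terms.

78, -28

Split by position mod 2 into 2 tracks.
Stream A: 22, 12, 2, -8, -18. Subtracting 10 each time.
Stream B: 36, 45, 55, 66. The triangular numbers T_8, T_9, ….
Term 10 comes from stream B (its 5th entry): 78.
Position 11 → stream A, term 6 = -28.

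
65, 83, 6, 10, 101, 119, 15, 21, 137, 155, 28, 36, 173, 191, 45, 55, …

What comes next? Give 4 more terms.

The slot pattern repeats as AABB (period 4), so there are 2 interleaved tracks.
Stream A = 65, 83, 101, 119, 137, 155, 173, 191: adding 18 each time.
Stream B = 6, 10, 15, 21, 28, 36, 45, 55: the triangular numbers T_3, T_4, ….
Position 17 → stream A, term 9 = 209.
Position 18 falls in stream A as its term 10, giving 227.
Position 19 → stream B, term 9 = 66.
Position 20 → stream B, term 10 = 78.

209, 227, 66, 78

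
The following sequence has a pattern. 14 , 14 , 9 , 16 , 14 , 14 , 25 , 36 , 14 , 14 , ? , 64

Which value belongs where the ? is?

49

Positions follow the repeating pattern AABB; grouping by letter gives 2 tracks.
Track A: 14, 14, 14, 14, 14, 14 (constant 14).
Track B: 9, 16, 25, 36, ?, 64 (perfect squares starting at 3²).
Filling track B at index 5 by its rule yields 49.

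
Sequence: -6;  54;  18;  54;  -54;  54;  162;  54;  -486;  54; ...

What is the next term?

Split by position mod 2 into 2 tracks.
Track A is -6, 18, -54, 162, -486, which is geometric with ratio -3.
Track B is 54, 54, 54, 54, 54, which is the constant sequence 54.
The 11th slot belongs to track A; its 6th term is 1458.

1458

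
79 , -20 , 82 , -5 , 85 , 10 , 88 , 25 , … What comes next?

Taking every 2nd term gives 2 separate tracks.
Subsequence A = 79, 82, 85, 88: arithmetic with common difference +3.
Subsequence B = -20, -5, 10, 25: adding 15 each time.
The 9th slot belongs to subsequence A; its 5th term is 91.

91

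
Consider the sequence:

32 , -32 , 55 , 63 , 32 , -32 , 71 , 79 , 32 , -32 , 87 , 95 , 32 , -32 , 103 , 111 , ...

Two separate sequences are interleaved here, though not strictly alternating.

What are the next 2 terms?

32, -32

The slot pattern repeats as AABB (period 4), so there are 2 interleaved tracks.
Stream A is 32, -32, 32, -32, 32, -32, 32, -32, which is alternating ±32.
Stream B is 55, 63, 71, 79, 87, 95, 103, 111, which is arithmetic, step +8.
Position 17 falls in stream A as its term 9, giving 32.
Position 18 falls in stream A as its term 10, giving -32.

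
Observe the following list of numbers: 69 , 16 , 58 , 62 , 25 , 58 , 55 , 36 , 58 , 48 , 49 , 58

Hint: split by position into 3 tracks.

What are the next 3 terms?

41, 64, 58

Read the sequence 3 terms at a time; column i is its own pattern.
Track A: 69, 62, 55, 48 — arithmetic, step −7.
Track B: 16, 25, 36, 49 — the squares 4², 5², 6², ….
Track C: 58, 58, 58, 58 — the constant sequence 58.
Term 13 comes from track A (its 5th entry): 41.
Term 14 comes from track B (its 5th entry): 64.
Term 15 comes from track C (its 5th entry): 58.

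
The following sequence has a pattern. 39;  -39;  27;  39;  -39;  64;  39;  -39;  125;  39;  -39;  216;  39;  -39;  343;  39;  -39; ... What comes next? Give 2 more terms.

512, 39

Positions follow the repeating pattern AAB; grouping by letter gives 2 tracks.
Subsequence A: 39, -39, 39, -39, 39, -39, 39, -39, 39, -39, 39, -39 (alternating ±39).
Subsequence B: 27, 64, 125, 216, 343 (consecutive cubes n³ from n = 3).
Position 18 → subsequence B, term 6 = 512.
The 19th slot belongs to subsequence A; its 13th term is 39.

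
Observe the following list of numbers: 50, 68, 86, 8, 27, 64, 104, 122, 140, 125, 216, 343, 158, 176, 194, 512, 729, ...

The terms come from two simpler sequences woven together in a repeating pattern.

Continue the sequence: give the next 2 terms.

The slot pattern repeats as AAABBB (period 6), so there are 2 interleaved tracks.
Track A = 50, 68, 86, 104, 122, 140, 158, 176, 194: adding 18 each time.
Track B = 8, 27, 64, 125, 216, 343, 512, 729: the cubes 2³, 3³, 4³, ….
Position 18 → track B, term 9 = 1000.
Position 19 falls in track A as its term 10, giving 212.

1000, 212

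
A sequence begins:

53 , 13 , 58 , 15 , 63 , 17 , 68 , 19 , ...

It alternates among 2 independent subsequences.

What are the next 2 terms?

Positions 1, 3, 5, … form one subsequence and positions 2, 4, 6, … form another.
Stream A is 53, 58, 63, 68, which is arithmetic, step +5.
Stream B is 13, 15, 17, 19, which is arithmetic, step +2.
Term 9 comes from stream A (its 5th entry): 73.
The 10th slot belongs to stream B; its 5th term is 21.

73, 21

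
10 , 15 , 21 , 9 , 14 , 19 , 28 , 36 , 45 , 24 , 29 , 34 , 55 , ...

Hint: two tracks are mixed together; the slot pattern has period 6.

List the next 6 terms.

66, 78, 39, 44, 49, 91

Positions follow the repeating pattern AAABBB; grouping by letter gives 2 tracks.
Track A is 10, 15, 21, 28, 36, 45, 55, which is triangular numbers starting at T_4.
Track B is 9, 14, 19, 24, 29, 34, which is linear: a_n = 4 + 5·n.
The 14th slot belongs to track A; its 8th term is 66.
Position 15 → track A, term 9 = 78.
Term 16 comes from track B (its 7th entry): 39.
Term 17 comes from track B (its 8th entry): 44.
Position 18 → track B, term 9 = 49.
The 19th slot belongs to track A; its 10th term is 91.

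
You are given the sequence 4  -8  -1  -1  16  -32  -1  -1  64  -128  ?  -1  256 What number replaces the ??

Positions follow the repeating pattern AABB; grouping by letter gives 2 tracks.
Subsequence A: 4, -8, 16, -32, 64, -128, 256. A geometric progression (common ratio -2).
Subsequence B: -1, -1, -1, -1, ?, -1. Always -1.
Filling subsequence B at index 5 by its rule yields -1.

-1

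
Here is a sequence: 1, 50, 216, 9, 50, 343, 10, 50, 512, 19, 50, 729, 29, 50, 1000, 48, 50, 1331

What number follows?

77

Read the sequence 3 terms at a time; column i is its own pattern.
Track A: 1, 9, 10, 19, 29, 48 — each term equals the sum of the previous two.
Track B: 50, 50, 50, 50, 50, 50 — constant 50.
Track C: 216, 343, 512, 729, 1000, 1331 — the cubes 6³, 7³, 8³, ….
The 19th slot belongs to track A; its 7th term is 77.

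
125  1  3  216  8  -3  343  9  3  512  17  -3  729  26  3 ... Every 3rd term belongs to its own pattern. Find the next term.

Split by position mod 3: positions 1, 4, 7, … form one track, and each other residue class forms its own.
Stream A = 125, 216, 343, 512, 729: perfect cubes starting at 5³.
Stream B = 1, 8, 9, 17, 26: a Fibonacci-like recurrence a_n = a_{n-1} + a_{n-2}.
Stream C = 3, -3, 3, -3, 3: oscillating between 3 and -3.
Position 16 → stream A, term 6 = 1000.

1000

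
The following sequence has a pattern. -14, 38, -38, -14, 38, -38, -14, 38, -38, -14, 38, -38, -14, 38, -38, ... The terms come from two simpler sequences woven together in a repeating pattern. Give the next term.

-14

Positions follow the repeating pattern ABB; grouping by letter gives 2 tracks.
Stream A = -14, -14, -14, -14, -14: constant -14.
Stream B = 38, -38, 38, -38, 38, -38, 38, -38, 38, -38: the oscillation 38·(−1)^(n+1).
The 16th slot belongs to stream A; its 6th term is -14.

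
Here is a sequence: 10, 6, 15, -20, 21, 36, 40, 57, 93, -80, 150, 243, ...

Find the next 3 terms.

160, 393, 636

Positions follow the repeating pattern ABB; grouping by letter gives 2 tracks.
Stream A: 10, -20, 40, -80. Multiplying by -2 each time.
Stream B: 6, 15, 21, 36, 57, 93, 150, 243. A Fibonacci-like recurrence a_n = a_{n-1} + a_{n-2}.
The 13th slot belongs to stream A; its 5th term is 160.
Position 14 falls in stream B as its term 9, giving 393.
Term 15 comes from stream B (its 10th entry): 636.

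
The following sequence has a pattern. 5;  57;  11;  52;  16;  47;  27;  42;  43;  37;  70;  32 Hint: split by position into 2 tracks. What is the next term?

113

Taking every 2nd term gives 2 separate tracks.
Track A = 5, 11, 16, 27, 43, 70: a Fibonacci-like recurrence a_n = a_{n-1} + a_{n-2}.
Track B = 57, 52, 47, 42, 37, 32: linear: a_n = 62 − 5·n.
Position 13 → track A, term 7 = 113.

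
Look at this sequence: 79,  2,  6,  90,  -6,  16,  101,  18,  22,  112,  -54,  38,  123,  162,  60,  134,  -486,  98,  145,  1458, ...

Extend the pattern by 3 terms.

158, 156, -4374

Read the sequence 3 terms at a time; column i is its own pattern.
Track A: 79, 90, 101, 112, 123, 134, 145 (arithmetic with common difference +11).
Track B: 2, -6, 18, -54, 162, -486, 1458 (geometric, ×-3 each step).
Track C: 6, 16, 22, 38, 60, 98 (each term equals the sum of the previous two).
Term 21 comes from track C (its 7th entry): 158.
Position 22 falls in track A as its term 8, giving 156.
Position 23 → track B, term 8 = -4374.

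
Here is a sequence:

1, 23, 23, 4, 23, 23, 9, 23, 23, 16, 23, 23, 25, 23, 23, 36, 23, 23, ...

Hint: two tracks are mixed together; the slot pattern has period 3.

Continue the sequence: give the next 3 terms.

The slot pattern repeats as ABB (period 3), so there are 2 interleaved tracks.
Stream A: 1, 4, 9, 16, 25, 36. Perfect squares starting at 1².
Stream B: 23, 23, 23, 23, 23, 23, 23, 23, 23, 23, 23, 23. The constant sequence 23.
Position 19 falls in stream A as its term 7, giving 49.
Term 20 comes from stream B (its 13th entry): 23.
Term 21 comes from stream B (its 14th entry): 23.

49, 23, 23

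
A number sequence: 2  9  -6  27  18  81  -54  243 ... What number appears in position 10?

729

Taking every 2nd term gives 2 separate tracks.
Track A: 2, -6, 18, -54. Multiplying by -3 each time.
Track B: 9, 27, 81, 243. Powers 3^2, 3^3, 3^4, ….
Position 10 → track B, term 5 = 729.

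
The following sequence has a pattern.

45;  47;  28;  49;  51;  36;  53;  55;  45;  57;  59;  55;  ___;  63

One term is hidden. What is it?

The slot pattern repeats as AAB (period 3), so there are 2 interleaved tracks.
Track A = 45, 47, 49, 51, 53, 55, 57, 59, ?, 63: arithmetic with common difference +2.
Track B = 28, 36, 45, 55: triangular numbers n(n+1)/2 for n = 7, 8, ….
Track A's pattern makes the blank 61.

61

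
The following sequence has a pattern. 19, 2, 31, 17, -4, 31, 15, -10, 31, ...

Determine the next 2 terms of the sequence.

Split by position mod 3 into 3 tracks.
Stream A is 19, 17, 15, which is arithmetic, step −2.
Stream B is 2, -4, -10, which is linear: a_n = 8 − 6·n.
Stream C is 31, 31, 31, which is always 31.
Position 10 falls in stream A as its term 4, giving 13.
The 11th slot belongs to stream B; its 4th term is -16.

13, -16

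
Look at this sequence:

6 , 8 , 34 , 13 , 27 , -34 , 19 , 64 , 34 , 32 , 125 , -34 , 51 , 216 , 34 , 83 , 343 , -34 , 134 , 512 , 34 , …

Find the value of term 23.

Split by position mod 3: positions 1, 4, 7, … form one track, and each other residue class forms its own.
Track A is 6, 13, 19, 32, 51, 83, 134, which is Fibonacci-style (each term is the sum of the two before it).
Track B is 8, 27, 64, 125, 216, 343, 512, which is consecutive cubes n³ from n = 2.
Track C is 34, -34, 34, -34, 34, -34, 34, which is the oscillation 34·(−1)^(n+1).
Position 23 → track B, term 8 = 729.

729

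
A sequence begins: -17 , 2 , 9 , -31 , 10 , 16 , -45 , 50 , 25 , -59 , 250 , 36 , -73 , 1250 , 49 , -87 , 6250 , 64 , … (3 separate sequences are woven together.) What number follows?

-101

Read the sequence 3 terms at a time; column i is its own pattern.
Subsequence A is -17, -31, -45, -59, -73, -87, which is arithmetic, step −14.
Subsequence B is 2, 10, 50, 250, 1250, 6250, which is multiplying by 5 each time.
Subsequence C is 9, 16, 25, 36, 49, 64, which is the squares 3², 4², 5², ….
Position 19 → subsequence A, term 7 = -101.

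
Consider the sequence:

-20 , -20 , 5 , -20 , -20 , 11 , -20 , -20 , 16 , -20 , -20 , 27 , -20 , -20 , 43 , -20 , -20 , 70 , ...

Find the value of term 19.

Positions follow the repeating pattern AAB; grouping by letter gives 2 tracks.
Stream A: -20, -20, -20, -20, -20, -20, -20, -20, -20, -20, -20, -20. Constant -20.
Stream B: 5, 11, 16, 27, 43, 70. Fibonacci-style (each term is the sum of the two before it).
Position 19 → stream A, term 13 = -20.

-20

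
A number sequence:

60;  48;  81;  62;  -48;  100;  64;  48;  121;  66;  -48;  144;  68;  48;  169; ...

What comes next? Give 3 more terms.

70, -48, 196

Split by position mod 3: positions 1, 4, 7, … form one track, and each other residue class forms its own.
Stream A: 60, 62, 64, 66, 68 (arithmetic with common difference +2).
Stream B: 48, -48, 48, -48, 48 (the oscillation 48·(−1)^(n+1)).
Stream C: 81, 100, 121, 144, 169 (consecutive squares n² from n = 9).
Term 16 comes from stream A (its 6th entry): 70.
Term 17 comes from stream B (its 6th entry): -48.
The 18th slot belongs to stream C; its 6th term is 196.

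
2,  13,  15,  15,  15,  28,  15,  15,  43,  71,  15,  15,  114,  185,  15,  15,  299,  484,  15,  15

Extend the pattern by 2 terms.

Reading positions in blocks of 4 reveals the pattern AABB — 2 tracks woven together.
Stream A is 2, 13, 15, 28, 43, 71, 114, 185, 299, 484, which is a Fibonacci-like recurrence a_n = a_{n-1} + a_{n-2}.
Stream B is 15, 15, 15, 15, 15, 15, 15, 15, 15, 15, which is the constant sequence 15.
Position 21 falls in stream A as its term 11, giving 783.
Position 22 falls in stream A as its term 12, giving 1267.

783, 1267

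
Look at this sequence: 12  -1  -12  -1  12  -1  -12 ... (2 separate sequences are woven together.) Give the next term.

-1

Taking every 2nd term gives 2 separate tracks.
Stream A: 12, -12, 12, -12 (the oscillation 12·(−1)^(n+1)).
Stream B: -1, -1, -1 (constant -1).
The 8th slot belongs to stream B; its 4th term is -1.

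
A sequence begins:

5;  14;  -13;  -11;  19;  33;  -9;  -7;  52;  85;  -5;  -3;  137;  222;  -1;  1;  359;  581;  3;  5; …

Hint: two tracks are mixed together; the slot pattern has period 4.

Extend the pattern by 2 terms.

Positions follow the repeating pattern AABB; grouping by letter gives 2 tracks.
Track A is 5, 14, 19, 33, 52, 85, 137, 222, 359, 581, which is each term equals the sum of the previous two.
Track B is -13, -11, -9, -7, -5, -3, -1, 1, 3, 5, which is arithmetic with common difference +2.
The 21st slot belongs to track A; its 11th term is 940.
Position 22 falls in track A as its term 12, giving 1521.

940, 1521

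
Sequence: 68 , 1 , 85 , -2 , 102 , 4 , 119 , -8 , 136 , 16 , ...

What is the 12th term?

Split by position mod 2 into 2 tracks.
Track A is 68, 85, 102, 119, 136, which is linear: a_n = 51 + 17·n.
Track B is 1, -2, 4, -8, 16, which is geometric, ×-2 each step.
Term 12 comes from track B (its 6th entry): -32.

-32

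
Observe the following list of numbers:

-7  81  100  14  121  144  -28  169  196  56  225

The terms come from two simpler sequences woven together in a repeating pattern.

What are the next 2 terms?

Positions follow the repeating pattern ABB; grouping by letter gives 2 tracks.
Track A is -7, 14, -28, 56, which is geometric, ×-2 each step.
Track B is 81, 100, 121, 144, 169, 196, 225, which is perfect squares starting at 9².
Term 12 comes from track B (its 8th entry): 256.
Term 13 comes from track A (its 5th entry): -112.

256, -112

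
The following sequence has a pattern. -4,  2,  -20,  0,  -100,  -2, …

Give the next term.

Odd-indexed and even-indexed terms follow separate rules.
Track A: -4, -20, -100 — geometric with ratio 5.
Track B: 2, 0, -2 — linear: a_n = 4 − 2·n.
Position 7 falls in track A as its term 4, giving -500.

-500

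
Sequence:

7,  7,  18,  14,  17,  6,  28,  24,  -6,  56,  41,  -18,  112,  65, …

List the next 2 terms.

-30, 224

Taking every 3rd term gives 3 separate tracks.
Track A: 7, 14, 28, 56, 112 (a geometric progression (common ratio 2)).
Track B: 7, 17, 24, 41, 65 (a Fibonacci-like recurrence a_n = a_{n-1} + a_{n-2}).
Track C: 18, 6, -6, -18 (arithmetic with common difference −12).
The 15th slot belongs to track C; its 5th term is -30.
Position 16 falls in track A as its term 6, giving 224.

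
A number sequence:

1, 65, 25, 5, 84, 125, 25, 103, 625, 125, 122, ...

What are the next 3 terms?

Taking every 3rd term gives 3 separate tracks.
Track A is 1, 5, 25, 125, which is geometric with ratio 5.
Track B is 65, 84, 103, 122, which is adding 19 each time.
Track C is 25, 125, 625, which is powers 5^2, 5^3, 5^4, ….
Position 12 falls in track C as its term 4, giving 3125.
Term 13 comes from track A (its 5th entry): 625.
Position 14 → track B, term 5 = 141.

3125, 625, 141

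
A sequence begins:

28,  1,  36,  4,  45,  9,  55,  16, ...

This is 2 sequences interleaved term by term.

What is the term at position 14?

Split by position mod 2 into 2 tracks.
Subsequence A is 28, 36, 45, 55, which is triangular numbers starting at T_7.
Subsequence B is 1, 4, 9, 16, which is perfect squares starting at 1².
Position 14 → subsequence B, term 7 = 49.

49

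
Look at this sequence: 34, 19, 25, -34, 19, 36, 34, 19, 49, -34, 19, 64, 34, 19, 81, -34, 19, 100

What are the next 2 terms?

Split by position mod 3: positions 1, 4, 7, … form one track, and each other residue class forms its own.
Track A is 34, -34, 34, -34, 34, -34, which is oscillating between 34 and -34.
Track B is 19, 19, 19, 19, 19, 19, which is always 19.
Track C is 25, 36, 49, 64, 81, 100, which is consecutive squares n² from n = 5.
Term 19 comes from track A (its 7th entry): 34.
Position 20 falls in track B as its term 7, giving 19.

34, 19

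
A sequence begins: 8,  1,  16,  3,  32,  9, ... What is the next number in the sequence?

The terms cycle through 2 interleaved subsequences.
Stream A: 8, 16, 32. Successive powers of 2.
Stream B: 1, 3, 9. A geometric progression (common ratio 3).
Position 7 falls in stream A as its term 4, giving 64.

64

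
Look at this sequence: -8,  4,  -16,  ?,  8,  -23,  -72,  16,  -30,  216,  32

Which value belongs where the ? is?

24

Read the sequence 3 terms at a time; column i is its own pattern.
Stream A: -8, ?, -72, 216 (multiplying by -3 each time).
Stream B: 4, 8, 16, 32 (powers of 2).
Stream C: -16, -23, -30 (linear: a_n = -9 − 7·n).
The gap is stream A's term 2; the rule gives 24.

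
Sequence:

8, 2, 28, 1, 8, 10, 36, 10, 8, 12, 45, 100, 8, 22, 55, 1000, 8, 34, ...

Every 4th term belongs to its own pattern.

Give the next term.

66

Read the sequence 4 terms at a time; column i is its own pattern.
Subsequence A is 8, 8, 8, 8, 8, which is always 8.
Subsequence B is 2, 10, 12, 22, 34, which is each term equals the sum of the previous two.
Subsequence C is 28, 36, 45, 55, which is the triangular numbers T_7, T_8, ….
Subsequence D is 1, 10, 100, 1000, which is geometric with ratio 10.
Position 19 falls in subsequence C as its term 5, giving 66.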